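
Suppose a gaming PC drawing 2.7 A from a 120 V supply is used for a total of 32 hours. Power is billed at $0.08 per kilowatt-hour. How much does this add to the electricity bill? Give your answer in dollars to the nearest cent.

$0.83

Power = 2.7 A × 120 V = 324 W = 0.324 kW
Energy = 0.324 kW × 32 h = 10.368 kWh
Cost = 10.368 kWh × $0.08/kWh = $0.83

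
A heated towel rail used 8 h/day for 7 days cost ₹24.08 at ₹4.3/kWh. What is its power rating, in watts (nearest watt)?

Energy = ₹24.08 ÷ ₹4.3/kWh = 5.6 kWh
Runtime = 8 h/day × 7 days = 56 h
Power = 5.6 kWh ÷ 56 h = 0.1 kW = 100 W

100 W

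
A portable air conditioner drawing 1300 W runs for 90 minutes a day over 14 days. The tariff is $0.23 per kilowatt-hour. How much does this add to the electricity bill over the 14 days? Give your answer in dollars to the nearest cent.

Runtime = 90 min × 14 = 1260 min = 21 h
Energy = 1.3 kW × 21 h = 27.3 kWh
Cost = 27.3 kWh × $0.23/kWh = $6.28

$6.28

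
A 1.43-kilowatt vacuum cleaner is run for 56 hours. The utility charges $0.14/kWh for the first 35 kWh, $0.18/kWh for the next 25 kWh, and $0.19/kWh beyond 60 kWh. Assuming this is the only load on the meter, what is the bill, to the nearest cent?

$13.22

Energy = 1.43 kW × 56 h = 80.08 kWh
Tier 1 (0–35 kWh): 35 × $0.14 = $4.9
Tier 2 (35–60 kWh): 25 × $0.18 = $4.5
Above 60 kWh: 20.08 × $0.19 = $3.8152
Bill = $13.22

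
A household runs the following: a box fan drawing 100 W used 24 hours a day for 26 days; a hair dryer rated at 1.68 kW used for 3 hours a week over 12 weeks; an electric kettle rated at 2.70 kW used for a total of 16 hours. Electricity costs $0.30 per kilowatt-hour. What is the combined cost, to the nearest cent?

box fan: Runtime = 24 h × 26 = 624 h
box fan: 0.1 kW × 624 h = 62.4 kWh
hair dryer: Runtime = 3 h/week × 12 weeks = 36 h
hair dryer: 1.68 kW × 36 h = 60.48 kWh
electric kettle: 2.7 kW × 16 h = 43.2 kWh
Total energy = 166.08 kWh
Cost = 166.08 × $0.30 = $49.82

$49.82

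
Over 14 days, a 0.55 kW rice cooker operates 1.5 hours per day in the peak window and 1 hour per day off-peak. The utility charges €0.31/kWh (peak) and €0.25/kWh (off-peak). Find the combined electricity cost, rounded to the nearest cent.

Peak energy = 0.55 kW × 1.5 h × 14 = 11.55 kWh
Off-peak energy = 0.55 kW × 1 h × 14 = 7.7 kWh
Cost = 11.55 × €0.31 + 7.7 × €0.25 = €3.5805 + €1.925 = €5.51

€5.51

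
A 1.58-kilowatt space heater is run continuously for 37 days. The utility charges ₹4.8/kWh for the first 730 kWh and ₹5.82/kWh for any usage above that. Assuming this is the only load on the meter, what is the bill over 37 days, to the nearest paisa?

₹7421.09

Runtime = 24 h × 37 = 888 h
Energy = 1.58 kW × 888 h = 1403.04 kWh
Tier 1 (0–730 kWh): 730 × ₹4.8 = ₹3504
Above 730 kWh: 673.04 × ₹5.82 = ₹3917.0928
Bill = ₹7421.09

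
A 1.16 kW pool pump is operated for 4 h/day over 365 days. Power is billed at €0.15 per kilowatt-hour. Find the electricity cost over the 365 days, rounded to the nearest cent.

€254.04

Runtime = 4 h/day × 365 days = 1460 h
Energy = 1.16 kW × 1460 h = 1693.6 kWh
Cost = 1693.6 kWh × €0.15/kWh = €254.04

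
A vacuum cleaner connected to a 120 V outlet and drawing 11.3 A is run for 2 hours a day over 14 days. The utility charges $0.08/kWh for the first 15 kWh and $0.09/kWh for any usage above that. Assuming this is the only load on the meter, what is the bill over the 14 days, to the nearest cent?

$3.27

Power = 11.3 A × 120 V = 1356 W = 1.356 kW
Runtime = 2 h/day × 14 days = 28 h
Energy = 1.356 kW × 28 h = 37.968 kWh
Tier 1 (0–15 kWh): 15 × $0.08 = $1.2
Above 15 kWh: 22.968 × $0.09 = $2.06712
Bill = $3.27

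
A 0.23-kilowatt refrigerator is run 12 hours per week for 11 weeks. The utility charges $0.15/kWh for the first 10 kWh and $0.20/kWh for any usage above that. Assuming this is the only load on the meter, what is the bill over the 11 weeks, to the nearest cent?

$5.57

Runtime = 12 h/week × 11 weeks = 132 h
Energy = 0.23 kW × 132 h = 30.36 kWh
Tier 1 (0–10 kWh): 10 × $0.15 = $1.5
Above 10 kWh: 20.36 × $0.20 = $4.072
Bill = $5.57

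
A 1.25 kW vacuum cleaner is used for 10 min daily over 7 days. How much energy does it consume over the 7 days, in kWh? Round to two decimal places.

Runtime = 10 min × 7 = 70 min = 1.166666… h
Energy = 1.25 kW × 1.166666… h = 1.458333… kWh ≈ 1.46 kWh

1.46 kWh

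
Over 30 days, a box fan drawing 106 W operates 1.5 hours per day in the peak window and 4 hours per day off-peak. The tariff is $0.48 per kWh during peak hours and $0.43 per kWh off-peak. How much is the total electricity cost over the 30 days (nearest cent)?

$7.76

Peak energy = 0.106 kW × 1.5 h × 30 = 4.77 kWh
Off-peak energy = 0.106 kW × 4 h × 30 = 12.72 kWh
Cost = 4.77 × $0.48 + 12.72 × $0.43 = $2.2896 + $5.4696 = $7.76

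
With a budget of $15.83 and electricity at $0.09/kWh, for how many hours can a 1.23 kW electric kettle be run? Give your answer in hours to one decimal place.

Energy available = $15.83 ÷ $0.09/kWh = 175.8889 kWh
Hours = 175.8889 kWh ÷ 1.23 kW = 143.0 h

143.0 h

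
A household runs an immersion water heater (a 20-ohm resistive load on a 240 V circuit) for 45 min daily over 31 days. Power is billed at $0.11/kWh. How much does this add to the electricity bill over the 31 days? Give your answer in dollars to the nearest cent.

Power = V²/R = 240²/20 = 2880 W = 2.88 kW
Runtime = 45 min × 31 = 1395 min = 23.25 h
Energy = 2.88 kW × 23.25 h = 66.96 kWh
Cost = 66.96 kWh × $0.11/kWh = $7.37

$7.37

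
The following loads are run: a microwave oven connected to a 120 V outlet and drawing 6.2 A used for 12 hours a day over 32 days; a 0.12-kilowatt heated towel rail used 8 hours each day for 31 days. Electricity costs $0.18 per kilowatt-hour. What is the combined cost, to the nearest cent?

microwave oven: Power = 6.2 A × 120 V = 744 W = 0.744 kW
microwave oven: Runtime = 12 h/day × 32 days = 384 h
microwave oven: 0.744 kW × 384 h = 285.696 kWh
heated towel rail: Runtime = 8 h/day × 31 days = 248 h
heated towel rail: 0.12 kW × 248 h = 29.76 kWh
Total energy = 315.456 kWh
Cost = 315.456 × $0.18 = $56.78

$56.78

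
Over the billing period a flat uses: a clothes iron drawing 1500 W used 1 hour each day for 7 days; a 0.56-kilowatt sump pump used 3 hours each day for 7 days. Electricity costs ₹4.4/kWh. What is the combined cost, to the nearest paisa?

clothes iron: Runtime = 1 h/day × 7 days = 7 h
clothes iron: 1.5 kW × 7 h = 10.5 kWh
sump pump: Runtime = 3 h/day × 7 days = 21 h
sump pump: 0.56 kW × 21 h = 11.76 kWh
Total energy = 22.26 kWh
Cost = 22.26 × ₹4.4 = ₹97.94

₹97.94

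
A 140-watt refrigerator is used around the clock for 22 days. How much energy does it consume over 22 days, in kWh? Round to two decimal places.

Runtime = 24 h × 22 = 528 h
Energy = 0.14 kW × 528 h = 73.92 kWh

73.92 kWh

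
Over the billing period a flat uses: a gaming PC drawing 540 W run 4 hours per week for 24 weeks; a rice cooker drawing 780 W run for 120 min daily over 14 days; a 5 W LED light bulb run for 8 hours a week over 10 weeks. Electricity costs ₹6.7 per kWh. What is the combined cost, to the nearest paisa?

gaming PC: Runtime = 4 h/week × 24 weeks = 96 h
gaming PC: 0.54 kW × 96 h = 51.84 kWh
rice cooker: Runtime = 120 min × 14 = 1680 min = 28 h
rice cooker: 0.78 kW × 28 h = 21.84 kWh
LED light bulb: Runtime = 8 h/week × 10 weeks = 80 h
LED light bulb: 0.005 kW × 80 h = 0.4 kWh
Total energy = 74.08 kWh
Cost = 74.08 × ₹6.7 = ₹496.34

₹496.34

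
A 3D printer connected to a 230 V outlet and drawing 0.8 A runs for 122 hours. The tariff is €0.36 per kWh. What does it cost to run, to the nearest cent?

Power = 0.8 A × 230 V = 184 W = 0.184 kW
Energy = 0.184 kW × 122 h = 22.448 kWh
Cost = 22.448 kWh × €0.36/kWh = €8.08

€8.08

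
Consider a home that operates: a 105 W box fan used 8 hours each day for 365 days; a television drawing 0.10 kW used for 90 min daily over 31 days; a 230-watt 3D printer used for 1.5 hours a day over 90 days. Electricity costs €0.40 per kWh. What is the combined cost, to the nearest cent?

box fan: Runtime = 8 h/day × 365 days = 2920 h
box fan: 0.105 kW × 2920 h = 306.6 kWh
television: Runtime = 90 min × 31 = 2790 min = 46.5 h
television: 0.1 kW × 46.5 h = 4.65 kWh
3D printer: Runtime = 1.5 h/day × 90 days = 135 h
3D printer: 0.23 kW × 135 h = 31.05 kWh
Total energy = 342.3 kWh
Cost = 342.3 × €0.40 = €136.92

€136.92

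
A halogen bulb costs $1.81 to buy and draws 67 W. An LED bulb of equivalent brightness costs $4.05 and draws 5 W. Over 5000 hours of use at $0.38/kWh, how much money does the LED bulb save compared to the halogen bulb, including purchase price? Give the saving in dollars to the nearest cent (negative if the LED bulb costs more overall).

$115.56

halogen bulb: $1.81 + (67/1000) kW × 5000 h × $0.38 = $1.81 + $127.3 = $129.11
LED bulb: $4.05 + (5/1000) kW × 5000 h × $0.38 = $4.05 + $9.5 = $13.55
Saving = $129.11 − $13.55 = $115.56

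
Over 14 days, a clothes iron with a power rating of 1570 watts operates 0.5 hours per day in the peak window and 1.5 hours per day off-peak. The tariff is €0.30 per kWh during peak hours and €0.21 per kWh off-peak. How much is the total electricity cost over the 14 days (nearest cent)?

€10.22

Peak energy = 1.57 kW × 0.5 h × 14 = 10.99 kWh
Off-peak energy = 1.57 kW × 1.5 h × 14 = 32.97 kWh
Cost = 10.99 × €0.30 + 32.97 × €0.21 = €3.297 + €6.9237 = €10.22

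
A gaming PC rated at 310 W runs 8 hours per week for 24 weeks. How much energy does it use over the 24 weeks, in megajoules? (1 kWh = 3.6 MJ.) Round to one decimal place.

Runtime = 8 h/week × 24 weeks = 192 h
Energy = 0.31 kW × 192 h = 59.52 kWh
= 59.52 × 3.6 MJ = 214.3 MJ

214.3 MJ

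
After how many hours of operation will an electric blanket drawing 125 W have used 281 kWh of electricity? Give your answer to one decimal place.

2248.0 h

Hours = 281 kWh ÷ 0.125 kW = 2248.0 h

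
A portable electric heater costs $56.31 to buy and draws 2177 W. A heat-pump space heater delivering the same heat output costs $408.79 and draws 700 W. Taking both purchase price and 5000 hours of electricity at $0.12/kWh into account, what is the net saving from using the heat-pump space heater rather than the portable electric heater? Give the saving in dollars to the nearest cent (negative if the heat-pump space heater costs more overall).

portable electric heater: $56.31 + (2177/1000) kW × 5000 h × $0.12 = $56.31 + $1306.2 = $1362.51
heat-pump space heater: $408.79 + (700/1000) kW × 5000 h × $0.12 = $408.79 + $420 = $828.79
Saving = $1362.51 − $828.79 = $533.72

$533.72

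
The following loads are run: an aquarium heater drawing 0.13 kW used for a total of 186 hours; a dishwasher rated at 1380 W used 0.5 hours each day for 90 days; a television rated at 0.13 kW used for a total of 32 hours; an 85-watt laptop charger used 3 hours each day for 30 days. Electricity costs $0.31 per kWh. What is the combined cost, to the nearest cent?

$30.41

aquarium heater: 0.13 kW × 186 h = 24.18 kWh
dishwasher: Runtime = 0.5 h/day × 90 days = 45 h
dishwasher: 1.38 kW × 45 h = 62.1 kWh
television: 0.13 kW × 32 h = 4.16 kWh
laptop charger: Runtime = 3 h/day × 30 days = 90 h
laptop charger: 0.085 kW × 90 h = 7.65 kWh
Total energy = 98.09 kWh
Cost = 98.09 × $0.31 = $30.41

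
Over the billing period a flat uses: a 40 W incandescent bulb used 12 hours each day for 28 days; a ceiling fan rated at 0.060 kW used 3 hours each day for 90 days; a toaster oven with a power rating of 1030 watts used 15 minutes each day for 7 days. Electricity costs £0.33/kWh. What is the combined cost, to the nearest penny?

£10.38

incandescent bulb: Runtime = 12 h/day × 28 days = 336 h
incandescent bulb: 0.04 kW × 336 h = 13.44 kWh
ceiling fan: Runtime = 3 h/day × 90 days = 270 h
ceiling fan: 0.06 kW × 270 h = 16.2 kWh
toaster oven: Runtime = 15 min × 7 = 105 min = 1.75 h
toaster oven: 1.03 kW × 1.75 h = 1.8025 kWh
Total energy = 31.4425 kWh
Cost = 31.4425 × £0.33 = £10.38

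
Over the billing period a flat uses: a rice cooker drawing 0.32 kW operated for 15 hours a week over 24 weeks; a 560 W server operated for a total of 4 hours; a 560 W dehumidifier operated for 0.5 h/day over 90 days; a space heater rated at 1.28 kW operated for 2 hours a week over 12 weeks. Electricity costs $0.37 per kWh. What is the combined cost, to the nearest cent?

$64.14

rice cooker: Runtime = 15 h/week × 24 weeks = 360 h
rice cooker: 0.32 kW × 360 h = 115.2 kWh
server: 0.56 kW × 4 h = 2.24 kWh
dehumidifier: Runtime = 0.5 h/day × 90 days = 45 h
dehumidifier: 0.56 kW × 45 h = 25.2 kWh
space heater: Runtime = 2 h/week × 12 weeks = 24 h
space heater: 1.28 kW × 24 h = 30.72 kWh
Total energy = 173.36 kWh
Cost = 173.36 × $0.37 = $64.14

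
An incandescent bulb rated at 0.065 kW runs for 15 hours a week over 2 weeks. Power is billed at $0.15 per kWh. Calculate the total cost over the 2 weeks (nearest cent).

$0.29

Runtime = 15 h/week × 2 weeks = 30 h
Energy = 0.065 kW × 30 h = 1.95 kWh
Cost = 1.95 kWh × $0.15/kWh = $0.29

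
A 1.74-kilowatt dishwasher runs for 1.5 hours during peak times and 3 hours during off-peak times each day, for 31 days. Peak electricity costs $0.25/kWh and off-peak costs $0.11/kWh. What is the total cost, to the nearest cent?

$38.03

Peak energy = 1.74 kW × 1.5 h × 31 = 80.91 kWh
Off-peak energy = 1.74 kW × 3 h × 31 = 161.82 kWh
Cost = 80.91 × $0.25 + 161.82 × $0.11 = $20.2275 + $17.8002 = $38.03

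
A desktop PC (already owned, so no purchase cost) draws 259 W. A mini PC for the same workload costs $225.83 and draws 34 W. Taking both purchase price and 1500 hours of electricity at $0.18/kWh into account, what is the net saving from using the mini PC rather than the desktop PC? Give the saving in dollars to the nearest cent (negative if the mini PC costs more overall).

-$165.08

desktop PC: $0.00 + (259/1000) kW × 1500 h × $0.18 = $0.00 + $69.93 = $69.93
mini PC: $225.83 + (34/1000) kW × 1500 h × $0.18 = $225.83 + $9.18 = $235.01
Saving = $69.93 − $235.01 = −$165.08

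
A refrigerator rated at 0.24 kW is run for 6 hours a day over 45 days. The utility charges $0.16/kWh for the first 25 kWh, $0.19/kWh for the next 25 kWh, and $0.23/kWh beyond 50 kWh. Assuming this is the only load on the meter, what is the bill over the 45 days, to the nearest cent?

$12.15

Runtime = 6 h/day × 45 days = 270 h
Energy = 0.24 kW × 270 h = 64.8 kWh
Tier 1 (0–25 kWh): 25 × $0.16 = $4
Tier 2 (25–50 kWh): 25 × $0.19 = $4.75
Above 50 kWh: 14.8 × $0.23 = $3.404
Bill = $12.15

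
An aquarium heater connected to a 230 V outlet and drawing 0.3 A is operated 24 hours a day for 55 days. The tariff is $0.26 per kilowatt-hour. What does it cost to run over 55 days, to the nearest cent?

$23.68

Power = 0.3 A × 230 V = 69 W = 0.069 kW
Runtime = 24 h × 55 = 1320 h
Energy = 0.069 kW × 1320 h = 91.08 kWh
Cost = 91.08 kWh × $0.26/kWh = $23.68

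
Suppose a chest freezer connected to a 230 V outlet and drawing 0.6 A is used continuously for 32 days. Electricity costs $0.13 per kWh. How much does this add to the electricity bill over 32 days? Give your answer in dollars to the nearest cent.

Power = 0.6 A × 230 V = 138 W = 0.138 kW
Runtime = 24 h × 32 = 768 h
Energy = 0.138 kW × 768 h = 105.984 kWh
Cost = 105.984 kWh × $0.13/kWh = $13.78

$13.78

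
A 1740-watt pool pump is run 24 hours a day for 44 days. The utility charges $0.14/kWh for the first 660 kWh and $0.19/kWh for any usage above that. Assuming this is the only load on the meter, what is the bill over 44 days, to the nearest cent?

Runtime = 24 h × 44 = 1056 h
Energy = 1.74 kW × 1056 h = 1837.44 kWh
Tier 1 (0–660 kWh): 660 × $0.14 = $92.4
Above 660 kWh: 1177.44 × $0.19 = $223.7136
Bill = $316.11

$316.11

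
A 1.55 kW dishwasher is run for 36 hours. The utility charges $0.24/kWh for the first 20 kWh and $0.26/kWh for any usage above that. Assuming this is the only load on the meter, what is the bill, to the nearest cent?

$14.11

Energy = 1.55 kW × 36 h = 55.8 kWh
Tier 1 (0–20 kWh): 20 × $0.24 = $4.8
Above 20 kWh: 35.8 × $0.26 = $9.308
Bill = $14.11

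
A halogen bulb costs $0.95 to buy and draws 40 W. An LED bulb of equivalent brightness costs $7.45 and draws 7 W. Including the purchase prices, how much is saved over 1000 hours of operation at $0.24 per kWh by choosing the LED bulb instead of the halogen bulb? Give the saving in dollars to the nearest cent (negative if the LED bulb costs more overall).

$1.42

halogen bulb: $0.95 + (40/1000) kW × 1000 h × $0.24 = $0.95 + $9.6 = $10.55
LED bulb: $7.45 + (7/1000) kW × 1000 h × $0.24 = $7.45 + $1.68 = $9.13
Saving = $10.55 − $9.13 = $1.42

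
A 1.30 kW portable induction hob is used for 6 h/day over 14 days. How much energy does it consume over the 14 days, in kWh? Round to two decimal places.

Runtime = 6 h/day × 14 days = 84 h
Energy = 1.3 kW × 84 h = 109.2 kWh

109.20 kWh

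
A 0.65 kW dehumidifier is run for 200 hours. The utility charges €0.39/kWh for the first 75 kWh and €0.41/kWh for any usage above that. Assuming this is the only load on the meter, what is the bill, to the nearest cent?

€51.80

Energy = 0.65 kW × 200 h = 130 kWh
Tier 1 (0–75 kWh): 75 × €0.39 = €29.25
Above 75 kWh: 55 × €0.41 = €22.55
Bill = €51.80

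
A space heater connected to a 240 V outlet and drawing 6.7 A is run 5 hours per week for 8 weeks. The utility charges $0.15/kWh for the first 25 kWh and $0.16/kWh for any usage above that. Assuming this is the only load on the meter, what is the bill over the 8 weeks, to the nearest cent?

$10.04

Power = 6.7 A × 240 V = 1608 W = 1.608 kW
Runtime = 5 h/week × 8 weeks = 40 h
Energy = 1.608 kW × 40 h = 64.32 kWh
Tier 1 (0–25 kWh): 25 × $0.15 = $3.75
Above 25 kWh: 39.32 × $0.16 = $6.2912
Bill = $10.04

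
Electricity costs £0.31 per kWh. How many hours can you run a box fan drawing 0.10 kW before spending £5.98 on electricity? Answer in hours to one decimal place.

Energy available = £5.98 ÷ £0.31/kWh = 19.2903 kWh
Hours = 19.2903 kWh ÷ 0.1 kW = 192.9 h

192.9 h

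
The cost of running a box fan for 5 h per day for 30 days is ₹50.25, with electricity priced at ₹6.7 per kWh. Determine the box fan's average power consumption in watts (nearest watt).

Energy = ₹50.25 ÷ ₹6.7/kWh = 7.5 kWh
Runtime = 5 h/day × 30 days = 150 h
Power = 7.5 kWh ÷ 150 h = 0.05 kW = 50 W

50 W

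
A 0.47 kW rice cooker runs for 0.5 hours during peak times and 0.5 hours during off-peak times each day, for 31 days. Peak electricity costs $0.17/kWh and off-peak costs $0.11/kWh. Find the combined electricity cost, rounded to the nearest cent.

Peak energy = 0.47 kW × 0.5 h × 31 = 7.285 kWh
Off-peak energy = 0.47 kW × 0.5 h × 31 = 7.285 kWh
Cost = 7.285 × $0.17 + 7.285 × $0.11 = $1.23845 + $0.80135 = $2.04

$2.04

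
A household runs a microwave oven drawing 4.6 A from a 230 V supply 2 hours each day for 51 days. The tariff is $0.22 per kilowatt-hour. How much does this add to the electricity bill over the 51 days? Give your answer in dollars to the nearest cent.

Power = 4.6 A × 230 V = 1058 W = 1.058 kW
Runtime = 2 h/day × 51 days = 102 h
Energy = 1.058 kW × 102 h = 107.916 kWh
Cost = 107.916 kWh × $0.22/kWh = $23.74

$23.74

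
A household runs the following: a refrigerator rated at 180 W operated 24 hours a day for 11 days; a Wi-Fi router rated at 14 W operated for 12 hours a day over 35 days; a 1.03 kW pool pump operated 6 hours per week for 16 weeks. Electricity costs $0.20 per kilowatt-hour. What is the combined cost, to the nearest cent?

refrigerator: Runtime = 24 h × 11 = 264 h
refrigerator: 0.18 kW × 264 h = 47.52 kWh
Wi-Fi router: Runtime = 12 h/day × 35 days = 420 h
Wi-Fi router: 0.014 kW × 420 h = 5.88 kWh
pool pump: Runtime = 6 h/week × 16 weeks = 96 h
pool pump: 1.03 kW × 96 h = 98.88 kWh
Total energy = 152.28 kWh
Cost = 152.28 × $0.20 = $30.46

$30.46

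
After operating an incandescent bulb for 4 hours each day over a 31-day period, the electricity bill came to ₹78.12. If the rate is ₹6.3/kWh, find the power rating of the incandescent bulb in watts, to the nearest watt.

100 W

Energy = ₹78.12 ÷ ₹6.3/kWh = 12.4 kWh
Runtime = 4 h/day × 31 days = 124 h
Power = 12.4 kWh ÷ 124 h = 0.1 kW = 100 W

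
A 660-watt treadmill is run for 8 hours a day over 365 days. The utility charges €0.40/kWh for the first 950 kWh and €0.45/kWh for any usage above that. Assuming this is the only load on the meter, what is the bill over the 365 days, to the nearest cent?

Runtime = 8 h/day × 365 days = 2920 h
Energy = 0.66 kW × 2920 h = 1927.2 kWh
Tier 1 (0–950 kWh): 950 × €0.40 = €380
Above 950 kWh: 977.2 × €0.45 = €439.74
Bill = €819.74

€819.74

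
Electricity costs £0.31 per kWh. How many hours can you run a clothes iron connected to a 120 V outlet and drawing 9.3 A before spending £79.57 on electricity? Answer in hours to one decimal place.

230.0 h

Power = 9.3 A × 120 V = 1116 W = 1.116 kW
Energy available = £79.57 ÷ £0.31/kWh = 256.6774 kWh
Hours = 256.6774 kWh ÷ 1.116 kW = 230.0 h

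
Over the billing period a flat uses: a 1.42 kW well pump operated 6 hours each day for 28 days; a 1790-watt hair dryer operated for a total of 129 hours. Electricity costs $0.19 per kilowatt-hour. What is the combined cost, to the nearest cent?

$89.20

well pump: Runtime = 6 h/day × 28 days = 168 h
well pump: 1.42 kW × 168 h = 238.56 kWh
hair dryer: 1.79 kW × 129 h = 230.91 kWh
Total energy = 469.47 kWh
Cost = 469.47 × $0.19 = $89.20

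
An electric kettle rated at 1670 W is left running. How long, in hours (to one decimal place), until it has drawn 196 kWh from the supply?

117.4 h

Hours = 196 kWh ÷ 1.67 kW = 117.4 h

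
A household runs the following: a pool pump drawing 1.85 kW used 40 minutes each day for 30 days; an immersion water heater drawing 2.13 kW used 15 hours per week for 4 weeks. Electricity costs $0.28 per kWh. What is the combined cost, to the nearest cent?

$46.14

pool pump: Runtime = 40 min × 30 = 1200 min = 20 h
pool pump: 1.85 kW × 20 h = 37 kWh
immersion water heater: Runtime = 15 h/week × 4 weeks = 60 h
immersion water heater: 2.13 kW × 60 h = 127.8 kWh
Total energy = 164.8 kWh
Cost = 164.8 × $0.28 = $46.14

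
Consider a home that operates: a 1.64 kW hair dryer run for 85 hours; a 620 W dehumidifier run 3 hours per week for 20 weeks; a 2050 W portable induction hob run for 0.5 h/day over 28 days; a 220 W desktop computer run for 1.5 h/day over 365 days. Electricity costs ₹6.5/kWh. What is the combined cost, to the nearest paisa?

₹2117.38

hair dryer: 1.64 kW × 85 h = 139.4 kWh
dehumidifier: Runtime = 3 h/week × 20 weeks = 60 h
dehumidifier: 0.62 kW × 60 h = 37.2 kWh
portable induction hob: Runtime = 0.5 h/day × 28 days = 14 h
portable induction hob: 2.05 kW × 14 h = 28.7 kWh
desktop computer: Runtime = 1.5 h/day × 365 days = 547.5 h
desktop computer: 0.22 kW × 547.5 h = 120.45 kWh
Total energy = 325.75 kWh
Cost = 325.75 × ₹6.5 = ₹2117.38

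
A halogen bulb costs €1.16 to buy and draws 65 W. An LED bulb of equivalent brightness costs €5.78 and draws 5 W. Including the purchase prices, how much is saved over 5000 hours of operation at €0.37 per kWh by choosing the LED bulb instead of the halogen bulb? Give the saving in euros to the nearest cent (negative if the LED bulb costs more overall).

halogen bulb: €1.16 + (65/1000) kW × 5000 h × €0.37 = €1.16 + €120.25 = €121.41
LED bulb: €5.78 + (5/1000) kW × 5000 h × €0.37 = €5.78 + €9.25 = €15.03
Saving = €121.41 − €15.03 = €106.38

€106.38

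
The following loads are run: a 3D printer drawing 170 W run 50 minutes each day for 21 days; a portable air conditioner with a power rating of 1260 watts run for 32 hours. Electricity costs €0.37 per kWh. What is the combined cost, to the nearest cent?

€16.02

3D printer: Runtime = 50 min × 21 = 1050 min = 17.5 h
3D printer: 0.17 kW × 17.5 h = 2.975 kWh
portable air conditioner: 1.26 kW × 32 h = 40.32 kWh
Total energy = 43.295 kWh
Cost = 43.295 × €0.37 = €16.02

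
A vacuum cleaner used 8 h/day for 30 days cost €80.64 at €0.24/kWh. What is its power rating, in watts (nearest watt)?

1400 W

Energy = €80.64 ÷ €0.24/kWh = 336 kWh
Runtime = 8 h/day × 30 days = 240 h
Power = 336 kWh ÷ 240 h = 1.4 kW = 1400 W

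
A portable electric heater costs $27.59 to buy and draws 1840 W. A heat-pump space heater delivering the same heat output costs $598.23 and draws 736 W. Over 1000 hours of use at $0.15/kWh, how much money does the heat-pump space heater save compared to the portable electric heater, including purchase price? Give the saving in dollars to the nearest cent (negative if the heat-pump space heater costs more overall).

-$405.04

portable electric heater: $27.59 + (1840/1000) kW × 1000 h × $0.15 = $27.59 + $276 = $303.59
heat-pump space heater: $598.23 + (736/1000) kW × 1000 h × $0.15 = $598.23 + $110.4 = $708.63
Saving = $303.59 − $708.63 = −$405.04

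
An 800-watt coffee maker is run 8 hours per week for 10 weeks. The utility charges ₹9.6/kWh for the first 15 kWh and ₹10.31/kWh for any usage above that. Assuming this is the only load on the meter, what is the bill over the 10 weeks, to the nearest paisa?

₹649.19

Runtime = 8 h/week × 10 weeks = 80 h
Energy = 0.8 kW × 80 h = 64 kWh
Tier 1 (0–15 kWh): 15 × ₹9.6 = ₹144
Above 15 kWh: 49 × ₹10.31 = ₹505.19
Bill = ₹649.19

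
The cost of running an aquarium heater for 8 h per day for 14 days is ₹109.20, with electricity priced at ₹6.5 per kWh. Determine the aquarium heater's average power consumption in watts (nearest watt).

150 W

Energy = ₹109.20 ÷ ₹6.5/kWh = 16.8 kWh
Runtime = 8 h/day × 14 days = 112 h
Power = 16.8 kWh ÷ 112 h = 0.15 kW = 150 W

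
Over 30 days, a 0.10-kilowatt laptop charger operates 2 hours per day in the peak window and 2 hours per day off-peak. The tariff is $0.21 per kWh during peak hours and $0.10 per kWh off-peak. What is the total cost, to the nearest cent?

Peak energy = 0.1 kW × 2 h × 30 = 6 kWh
Off-peak energy = 0.1 kW × 2 h × 30 = 6 kWh
Cost = 6 × $0.21 + 6 × $0.10 = $1.26 + $0.6 = $1.86

$1.86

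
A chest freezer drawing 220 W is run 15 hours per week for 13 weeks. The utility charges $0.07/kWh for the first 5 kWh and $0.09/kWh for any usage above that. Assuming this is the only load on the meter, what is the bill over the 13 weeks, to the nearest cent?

Runtime = 15 h/week × 13 weeks = 195 h
Energy = 0.22 kW × 195 h = 42.9 kWh
Tier 1 (0–5 kWh): 5 × $0.07 = $0.35
Above 5 kWh: 37.9 × $0.09 = $3.411
Bill = $3.76

$3.76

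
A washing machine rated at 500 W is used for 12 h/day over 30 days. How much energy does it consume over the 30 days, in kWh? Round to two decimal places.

Runtime = 12 h/day × 30 days = 360 h
Energy = 0.5 kW × 360 h = 180 kWh

180.00 kWh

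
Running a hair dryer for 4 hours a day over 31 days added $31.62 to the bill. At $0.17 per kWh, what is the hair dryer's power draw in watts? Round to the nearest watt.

Energy = $31.62 ÷ $0.17/kWh = 186 kWh
Runtime = 4 h/day × 31 days = 124 h
Power = 186 kWh ÷ 124 h = 1.5 kW = 1500 W

1500 W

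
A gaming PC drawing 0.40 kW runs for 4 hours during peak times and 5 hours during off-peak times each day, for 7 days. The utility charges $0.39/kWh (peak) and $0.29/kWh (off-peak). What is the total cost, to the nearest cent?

Peak energy = 0.4 kW × 4 h × 7 = 11.2 kWh
Off-peak energy = 0.4 kW × 5 h × 7 = 14 kWh
Cost = 11.2 × $0.39 + 14 × $0.29 = $4.368 + $4.06 = $8.43

$8.43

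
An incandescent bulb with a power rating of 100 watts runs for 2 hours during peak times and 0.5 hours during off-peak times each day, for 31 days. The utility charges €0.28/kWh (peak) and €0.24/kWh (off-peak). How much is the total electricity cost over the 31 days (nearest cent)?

Peak energy = 0.1 kW × 2 h × 31 = 6.2 kWh
Off-peak energy = 0.1 kW × 0.5 h × 31 = 1.55 kWh
Cost = 6.2 × €0.28 + 1.55 × €0.24 = €1.736 + €0.372 = €2.11

€2.11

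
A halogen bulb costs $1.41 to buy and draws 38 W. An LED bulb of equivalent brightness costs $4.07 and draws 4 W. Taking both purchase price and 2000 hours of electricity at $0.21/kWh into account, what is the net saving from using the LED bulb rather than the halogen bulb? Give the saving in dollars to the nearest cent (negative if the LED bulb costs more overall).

$11.62

halogen bulb: $1.41 + (38/1000) kW × 2000 h × $0.21 = $1.41 + $15.96 = $17.37
LED bulb: $4.07 + (4/1000) kW × 2000 h × $0.21 = $4.07 + $1.68 = $5.75
Saving = $17.37 − $5.75 = $11.62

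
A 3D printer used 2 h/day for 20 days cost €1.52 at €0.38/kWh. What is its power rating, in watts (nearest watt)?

Energy = €1.52 ÷ €0.38/kWh = 4 kWh
Runtime = 2 h/day × 20 days = 40 h
Power = 4 kWh ÷ 40 h = 0.1 kW = 100 W

100 W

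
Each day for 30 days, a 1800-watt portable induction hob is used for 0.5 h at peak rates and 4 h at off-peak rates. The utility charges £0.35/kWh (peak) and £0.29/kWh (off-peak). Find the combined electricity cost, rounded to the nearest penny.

Peak energy = 1.8 kW × 0.5 h × 30 = 27 kWh
Off-peak energy = 1.8 kW × 4 h × 30 = 216 kWh
Cost = 27 × £0.35 + 216 × £0.29 = £9.45 + £62.64 = £72.09

£72.09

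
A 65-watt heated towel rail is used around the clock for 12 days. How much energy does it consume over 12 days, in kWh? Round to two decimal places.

18.72 kWh

Runtime = 24 h × 12 = 288 h
Energy = 0.065 kW × 288 h = 18.72 kWh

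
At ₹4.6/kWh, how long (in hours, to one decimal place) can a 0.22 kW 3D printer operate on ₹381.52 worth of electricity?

377.0 h

Energy available = ₹381.52 ÷ ₹4.6/kWh = 82.9391 kWh
Hours = 82.9391 kWh ÷ 0.22 kW = 377.0 h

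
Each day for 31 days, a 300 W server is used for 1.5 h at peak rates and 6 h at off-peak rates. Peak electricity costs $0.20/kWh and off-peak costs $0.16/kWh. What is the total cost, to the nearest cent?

Peak energy = 0.3 kW × 1.5 h × 31 = 13.95 kWh
Off-peak energy = 0.3 kW × 6 h × 31 = 55.8 kWh
Cost = 13.95 × $0.20 + 55.8 × $0.16 = $2.79 + $8.928 = $11.72

$11.72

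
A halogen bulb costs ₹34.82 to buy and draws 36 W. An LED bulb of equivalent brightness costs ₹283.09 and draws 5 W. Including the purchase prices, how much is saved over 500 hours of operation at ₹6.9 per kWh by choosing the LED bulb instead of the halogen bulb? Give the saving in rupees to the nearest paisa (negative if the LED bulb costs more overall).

-₹141.32

halogen bulb: ₹34.82 + (36/1000) kW × 500 h × ₹6.9 = ₹34.82 + ₹124.2 = ₹159.02
LED bulb: ₹283.09 + (5/1000) kW × 500 h × ₹6.9 = ₹283.09 + ₹17.25 = ₹300.34
Saving = ₹159.02 − ₹300.34 = −₹141.32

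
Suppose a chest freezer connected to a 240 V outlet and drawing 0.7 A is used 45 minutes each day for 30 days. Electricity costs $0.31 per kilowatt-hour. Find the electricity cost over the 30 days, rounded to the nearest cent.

$1.17

Power = 0.7 A × 240 V = 168 W = 0.168 kW
Runtime = 45 min × 30 = 1350 min = 22.5 h
Energy = 0.168 kW × 22.5 h = 3.78 kWh
Cost = 3.78 kWh × $0.31/kWh = $1.17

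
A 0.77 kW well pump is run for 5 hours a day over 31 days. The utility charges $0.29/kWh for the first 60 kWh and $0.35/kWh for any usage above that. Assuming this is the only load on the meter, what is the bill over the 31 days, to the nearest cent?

$38.17

Runtime = 5 h/day × 31 days = 155 h
Energy = 0.77 kW × 155 h = 119.35 kWh
Tier 1 (0–60 kWh): 60 × $0.29 = $17.4
Above 60 kWh: 59.35 × $0.35 = $20.7725
Bill = $38.17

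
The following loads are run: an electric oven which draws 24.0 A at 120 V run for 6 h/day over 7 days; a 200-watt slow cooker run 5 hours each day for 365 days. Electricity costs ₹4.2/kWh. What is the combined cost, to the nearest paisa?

electric oven: Power = 24.0 A × 120 V = 2880 W = 2.88 kW
electric oven: Runtime = 6 h/day × 7 days = 42 h
electric oven: 2.88 kW × 42 h = 120.96 kWh
slow cooker: Runtime = 5 h/day × 365 days = 1825 h
slow cooker: 0.2 kW × 1825 h = 365 kWh
Total energy = 485.96 kWh
Cost = 485.96 × ₹4.2 = ₹2041.03

₹2041.03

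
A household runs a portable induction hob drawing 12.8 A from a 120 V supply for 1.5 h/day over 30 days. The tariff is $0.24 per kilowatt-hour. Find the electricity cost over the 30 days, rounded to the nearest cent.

Power = 12.8 A × 120 V = 1536 W = 1.536 kW
Runtime = 1.5 h/day × 30 days = 45 h
Energy = 1.536 kW × 45 h = 69.12 kWh
Cost = 69.12 kWh × $0.24/kWh = $16.59

$16.59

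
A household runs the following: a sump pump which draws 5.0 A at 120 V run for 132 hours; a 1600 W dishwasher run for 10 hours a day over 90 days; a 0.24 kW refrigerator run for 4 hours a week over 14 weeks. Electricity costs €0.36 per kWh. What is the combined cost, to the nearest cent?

sump pump: Power = 5.0 A × 120 V = 600 W = 0.6 kW
sump pump: 0.6 kW × 132 h = 79.2 kWh
dishwasher: Runtime = 10 h/day × 90 days = 900 h
dishwasher: 1.6 kW × 900 h = 1440 kWh
refrigerator: Runtime = 4 h/week × 14 weeks = 56 h
refrigerator: 0.24 kW × 56 h = 13.44 kWh
Total energy = 1532.64 kWh
Cost = 1532.64 × €0.36 = €551.75

€551.75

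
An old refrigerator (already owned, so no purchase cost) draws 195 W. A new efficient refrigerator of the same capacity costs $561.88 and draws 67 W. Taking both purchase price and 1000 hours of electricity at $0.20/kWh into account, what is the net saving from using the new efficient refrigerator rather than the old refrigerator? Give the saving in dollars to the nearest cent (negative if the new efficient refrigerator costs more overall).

old refrigerator: $0.00 + (195/1000) kW × 1000 h × $0.20 = $0.00 + $39 = $39
new efficient refrigerator: $561.88 + (67/1000) kW × 1000 h × $0.20 = $561.88 + $13.4 = $575.28
Saving = $39 − $575.28 = −$536.28

-$536.28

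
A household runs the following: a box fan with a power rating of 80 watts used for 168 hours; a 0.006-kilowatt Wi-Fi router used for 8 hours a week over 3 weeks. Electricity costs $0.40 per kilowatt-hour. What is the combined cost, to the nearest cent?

box fan: 0.08 kW × 168 h = 13.44 kWh
Wi-Fi router: Runtime = 8 h/week × 3 weeks = 24 h
Wi-Fi router: 0.006 kW × 24 h = 0.144 kWh
Total energy = 13.584 kWh
Cost = 13.584 × $0.40 = $5.43

$5.43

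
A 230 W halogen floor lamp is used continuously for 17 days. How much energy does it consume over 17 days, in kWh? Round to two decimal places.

93.84 kWh

Runtime = 24 h × 17 = 408 h
Energy = 0.23 kW × 408 h = 93.84 kWh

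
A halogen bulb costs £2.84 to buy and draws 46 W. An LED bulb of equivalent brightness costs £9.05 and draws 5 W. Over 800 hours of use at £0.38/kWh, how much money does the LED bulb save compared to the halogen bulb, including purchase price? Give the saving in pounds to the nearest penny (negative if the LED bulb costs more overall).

£6.25

halogen bulb: £2.84 + (46/1000) kW × 800 h × £0.38 = £2.84 + £13.984 = £16.824
LED bulb: £9.05 + (5/1000) kW × 800 h × £0.38 = £9.05 + £1.52 = £10.57
Saving = £16.824 − £10.57 = £6.254 → £6.25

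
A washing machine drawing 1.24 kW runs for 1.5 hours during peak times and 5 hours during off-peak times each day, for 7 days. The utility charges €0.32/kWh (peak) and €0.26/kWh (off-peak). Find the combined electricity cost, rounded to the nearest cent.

Peak energy = 1.24 kW × 1.5 h × 7 = 13.02 kWh
Off-peak energy = 1.24 kW × 5 h × 7 = 43.4 kWh
Cost = 13.02 × €0.32 + 43.4 × €0.26 = €4.1664 + €11.284 = €15.45

€15.45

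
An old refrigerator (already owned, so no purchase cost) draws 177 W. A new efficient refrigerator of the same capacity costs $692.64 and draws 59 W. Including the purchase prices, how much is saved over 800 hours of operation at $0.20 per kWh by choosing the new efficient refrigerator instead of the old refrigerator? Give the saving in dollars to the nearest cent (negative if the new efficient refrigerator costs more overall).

old refrigerator: $0.00 + (177/1000) kW × 800 h × $0.20 = $0.00 + $28.32 = $28.32
new efficient refrigerator: $692.64 + (59/1000) kW × 800 h × $0.20 = $692.64 + $9.44 = $702.08
Saving = $28.32 − $702.08 = −$673.76

-$673.76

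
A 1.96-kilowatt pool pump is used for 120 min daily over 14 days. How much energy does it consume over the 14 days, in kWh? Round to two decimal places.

54.88 kWh

Runtime = 120 min × 14 = 1680 min = 28 h
Energy = 1.96 kW × 28 h = 54.88 kWh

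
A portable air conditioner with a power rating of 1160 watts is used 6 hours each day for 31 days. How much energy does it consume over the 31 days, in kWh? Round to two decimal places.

215.76 kWh

Runtime = 6 h/day × 31 days = 186 h
Energy = 1.16 kW × 186 h = 215.76 kWh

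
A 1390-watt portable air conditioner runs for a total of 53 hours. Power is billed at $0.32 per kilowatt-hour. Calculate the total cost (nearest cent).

$23.57

Energy = 1.39 kW × 53 h = 73.67 kWh
Cost = 73.67 kWh × $0.32/kWh = $23.57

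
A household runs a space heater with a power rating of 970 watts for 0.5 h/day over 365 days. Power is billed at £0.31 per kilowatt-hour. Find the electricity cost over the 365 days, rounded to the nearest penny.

£54.88

Runtime = 0.5 h/day × 365 days = 182.5 h
Energy = 0.97 kW × 182.5 h = 177.025 kWh
Cost = 177.025 kWh × £0.31/kWh = £54.88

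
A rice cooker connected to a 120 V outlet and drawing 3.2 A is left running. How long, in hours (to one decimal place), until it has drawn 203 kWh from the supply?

528.6 h

Power = 3.2 A × 120 V = 384 W = 0.384 kW
Hours = 203 kWh ÷ 0.384 kW = 528.6 h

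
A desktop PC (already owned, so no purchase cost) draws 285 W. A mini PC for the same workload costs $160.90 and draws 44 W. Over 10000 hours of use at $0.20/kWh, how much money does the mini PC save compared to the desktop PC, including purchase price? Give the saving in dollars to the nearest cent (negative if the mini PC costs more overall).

$321.10

desktop PC: $0.00 + (285/1000) kW × 10000 h × $0.20 = $0.00 + $570 = $570
mini PC: $160.90 + (44/1000) kW × 10000 h × $0.20 = $160.90 + $88 = $248.9
Saving = $570 − $248.9 = $321.1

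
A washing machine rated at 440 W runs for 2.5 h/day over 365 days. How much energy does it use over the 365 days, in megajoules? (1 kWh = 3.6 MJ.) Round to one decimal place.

Runtime = 2.5 h/day × 365 days = 912.5 h
Energy = 0.44 kW × 912.5 h = 401.5 kWh
= 401.5 × 3.6 MJ = 1445.4 MJ

1445.4 MJ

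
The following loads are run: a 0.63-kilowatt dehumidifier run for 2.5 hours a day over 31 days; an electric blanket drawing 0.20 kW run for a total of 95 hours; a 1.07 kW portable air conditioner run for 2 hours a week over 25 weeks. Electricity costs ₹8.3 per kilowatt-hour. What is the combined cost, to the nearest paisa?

dehumidifier: Runtime = 2.5 h/day × 31 days = 77.5 h
dehumidifier: 0.63 kW × 77.5 h = 48.825 kWh
electric blanket: 0.2 kW × 95 h = 19 kWh
portable air conditioner: Runtime = 2 h/week × 25 weeks = 50 h
portable air conditioner: 1.07 kW × 50 h = 53.5 kWh
Total energy = 121.325 kWh
Cost = 121.325 × ₹8.3 = ₹1007.00

₹1007.00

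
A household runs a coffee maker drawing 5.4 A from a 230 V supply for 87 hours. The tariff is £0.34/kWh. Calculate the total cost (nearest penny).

Power = 5.4 A × 230 V = 1242 W = 1.242 kW
Energy = 1.242 kW × 87 h = 108.054 kWh
Cost = 108.054 kWh × £0.34/kWh = £36.74

£36.74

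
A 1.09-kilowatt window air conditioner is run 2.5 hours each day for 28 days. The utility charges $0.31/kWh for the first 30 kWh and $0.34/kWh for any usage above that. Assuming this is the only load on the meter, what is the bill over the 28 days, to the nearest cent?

Runtime = 2.5 h/day × 28 days = 70 h
Energy = 1.09 kW × 70 h = 76.3 kWh
Tier 1 (0–30 kWh): 30 × $0.31 = $9.3
Above 30 kWh: 46.3 × $0.34 = $15.742
Bill = $25.04

$25.04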